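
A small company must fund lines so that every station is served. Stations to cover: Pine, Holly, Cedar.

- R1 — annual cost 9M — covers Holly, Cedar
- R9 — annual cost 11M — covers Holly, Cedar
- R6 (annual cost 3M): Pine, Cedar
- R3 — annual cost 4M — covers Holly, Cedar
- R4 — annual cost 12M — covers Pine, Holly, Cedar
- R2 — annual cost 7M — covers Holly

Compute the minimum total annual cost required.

7

Choose R6 and R3: together they cover Pine, Holly, Cedar — every station.
Total annual cost: 3 + 4 = 7.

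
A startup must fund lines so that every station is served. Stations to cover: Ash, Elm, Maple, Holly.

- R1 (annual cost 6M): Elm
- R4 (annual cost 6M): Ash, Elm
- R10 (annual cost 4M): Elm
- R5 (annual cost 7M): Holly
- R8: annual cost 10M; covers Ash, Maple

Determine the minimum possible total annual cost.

21

This is a weighted set-cover instance.
The greedy cost-per-new-station heuristic would pick R4, R5, and R8 for 23, but a cheaper cover exists.
Choose R10, R5, and R8: together they cover Ash, Elm, Maple, Holly — every station.
Total annual cost: 4 + 7 + 10 = 21.
No cover costs less than 21.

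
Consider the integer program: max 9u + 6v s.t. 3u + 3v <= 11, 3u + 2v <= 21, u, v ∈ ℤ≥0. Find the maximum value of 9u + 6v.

27

Relaxing integrality, the LP optimum is 33.00 at (u,v) = (3.67, 0), which is not an integer point.
(u,v)=(3,0): 3·3+3·0=9≤11, 3·3+2·0=9≤21, objective 27.
(u,v)=(2,1): 3·2+3·1=9≤11, 3·2+2·1=8≤21, objective 24.
(u,v)=(2,0): 3·2+3·0=6≤11, 3·2+2·0=6≤21, objective 18.
No feasible integer point exceeds 27.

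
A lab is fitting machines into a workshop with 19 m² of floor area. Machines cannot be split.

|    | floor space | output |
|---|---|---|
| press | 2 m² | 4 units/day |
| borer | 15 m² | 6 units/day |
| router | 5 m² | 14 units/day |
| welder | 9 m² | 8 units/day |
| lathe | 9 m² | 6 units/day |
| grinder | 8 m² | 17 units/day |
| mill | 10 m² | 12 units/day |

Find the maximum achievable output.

press + router + mill: floor space 2 + 5 + 10 = 17 ≤ 19, output 4 + 14 + 12 = 30.
press + router + grinder: floor space 2 + 5 + 8 = 15 ≤ 19, output 4 + 14 + 17 = 35.
router + grinder: floor space 5 + 8 = 13 ≤ 19, output 14 + 17 = 31.
Best is press, router, and grinder with total output 35.

35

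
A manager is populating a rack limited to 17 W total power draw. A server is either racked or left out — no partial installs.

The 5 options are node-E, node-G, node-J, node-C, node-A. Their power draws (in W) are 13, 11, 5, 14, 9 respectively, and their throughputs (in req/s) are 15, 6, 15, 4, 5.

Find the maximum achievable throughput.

21

Take node-G and node-J: power draw 11 + 5 = 16 ≤ 17, throughput 6 + 15 = 21.
No other feasible combination does better.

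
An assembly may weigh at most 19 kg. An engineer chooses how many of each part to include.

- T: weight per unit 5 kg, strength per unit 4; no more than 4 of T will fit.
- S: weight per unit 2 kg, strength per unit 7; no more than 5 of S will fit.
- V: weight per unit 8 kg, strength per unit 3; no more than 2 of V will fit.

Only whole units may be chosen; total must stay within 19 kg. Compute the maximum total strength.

S has the best ratio (7/2); taking only S gives at most 5×7 = 35 (stopped by the supply cap of 5).
Mixing does better — 1×T and 5×S: weight 15 ≤ 19, strength 1·4 + 5·7 = 39.

39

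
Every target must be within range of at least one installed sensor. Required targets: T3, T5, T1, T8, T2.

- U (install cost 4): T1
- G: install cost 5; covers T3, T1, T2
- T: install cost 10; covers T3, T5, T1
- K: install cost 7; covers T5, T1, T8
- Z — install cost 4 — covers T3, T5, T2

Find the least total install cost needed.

Choose K and Z: together they cover T3, T5, T1, T8, T2 — every target.
Total install cost: 7 + 4 = 11.
No cover costs less than 11.

11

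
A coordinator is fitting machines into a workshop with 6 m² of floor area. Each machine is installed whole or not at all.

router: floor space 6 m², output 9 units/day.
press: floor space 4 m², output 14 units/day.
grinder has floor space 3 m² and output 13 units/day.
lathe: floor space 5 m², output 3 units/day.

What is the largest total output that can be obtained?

14

Allowing fractional choices, the relaxed optimum would be about 23.5, but machines are indivisible.
grinder: floor space 3 ≤ 6, output 13.
press: floor space 4 ≤ 6, output 14.
Best is press with total output 14.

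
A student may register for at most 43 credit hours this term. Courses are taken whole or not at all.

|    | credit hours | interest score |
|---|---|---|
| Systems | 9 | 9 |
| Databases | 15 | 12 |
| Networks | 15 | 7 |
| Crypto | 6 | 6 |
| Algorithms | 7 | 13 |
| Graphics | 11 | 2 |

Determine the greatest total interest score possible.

40

Take Systems, Databases, Crypto, and Algorithms: credit hours 9 + 15 + 6 + 7 = 37 ≤ 43, interest score 9 + 12 + 6 + 13 = 40.
No other feasible combination does better.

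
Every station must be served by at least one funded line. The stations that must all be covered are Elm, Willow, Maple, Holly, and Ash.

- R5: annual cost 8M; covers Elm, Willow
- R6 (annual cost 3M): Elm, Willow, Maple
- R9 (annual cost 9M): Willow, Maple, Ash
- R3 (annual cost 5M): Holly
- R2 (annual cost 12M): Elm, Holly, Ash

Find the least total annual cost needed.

15

The greedy cost-per-new-station heuristic would pick R6, R3, and R9 for 17, but a cheaper cover exists.
Choose R6 and R2: together they cover Elm, Willow, Maple, Holly, Ash — every station.
Total annual cost: 3 + 12 = 15.
No cover costs less than 15.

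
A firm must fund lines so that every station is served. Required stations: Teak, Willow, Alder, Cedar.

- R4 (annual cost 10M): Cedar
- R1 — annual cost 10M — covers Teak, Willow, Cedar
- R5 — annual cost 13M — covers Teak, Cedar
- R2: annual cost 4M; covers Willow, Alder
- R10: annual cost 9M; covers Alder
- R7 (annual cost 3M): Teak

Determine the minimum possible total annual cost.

Choose R1 and R2: together they cover Teak, Willow, Alder, Cedar — every station.
Total annual cost: 10 + 4 = 14.

14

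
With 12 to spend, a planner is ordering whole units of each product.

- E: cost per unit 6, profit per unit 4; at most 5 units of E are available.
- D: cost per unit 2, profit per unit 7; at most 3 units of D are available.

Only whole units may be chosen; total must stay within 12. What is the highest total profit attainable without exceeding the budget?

25

1×E and 3×D: cost 12 ≤ 12, profit 1·4 + 3·7 = 25.
3×D: cost 6 ≤ 12, profit 3·7 = 21.
Best is 25.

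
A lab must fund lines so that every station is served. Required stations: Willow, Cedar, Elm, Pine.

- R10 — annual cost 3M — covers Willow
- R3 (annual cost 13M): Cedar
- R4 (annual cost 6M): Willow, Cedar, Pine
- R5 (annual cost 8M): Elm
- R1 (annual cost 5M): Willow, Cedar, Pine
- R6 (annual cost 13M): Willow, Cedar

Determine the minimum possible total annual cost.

13

Choose R5 and R1: together they cover Willow, Cedar, Elm, Pine — every station.
Total annual cost: 8 + 5 = 13.
No cover costs less than 13.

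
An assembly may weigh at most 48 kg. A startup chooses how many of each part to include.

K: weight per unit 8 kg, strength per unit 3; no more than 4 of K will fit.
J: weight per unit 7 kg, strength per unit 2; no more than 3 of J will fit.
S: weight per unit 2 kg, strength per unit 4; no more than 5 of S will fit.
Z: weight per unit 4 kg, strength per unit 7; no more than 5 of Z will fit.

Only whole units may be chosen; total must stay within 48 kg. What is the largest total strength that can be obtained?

61

1×K, 1×J, 5×S, and 5×Z: weight 45 ≤ 48, strength 1·3 + 1·2 + 5·4 + 5·7 = 60.
2×K, 5×S, and 5×Z: weight 46 ≤ 48, strength 2·3 + 5·4 + 5·7 = 61.
Best is 61.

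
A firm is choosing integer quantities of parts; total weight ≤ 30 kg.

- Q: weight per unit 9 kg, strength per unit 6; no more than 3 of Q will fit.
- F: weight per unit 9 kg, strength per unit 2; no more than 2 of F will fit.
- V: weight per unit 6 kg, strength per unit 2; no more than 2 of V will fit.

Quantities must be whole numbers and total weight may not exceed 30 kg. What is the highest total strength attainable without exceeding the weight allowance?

Take 3×Q: weight 27 ≤ 30, strength 3·6 = 18.
Q has the best ratio (6/9) and is taken to its limit of 3; remaining capacity is filled optimally with the others.

18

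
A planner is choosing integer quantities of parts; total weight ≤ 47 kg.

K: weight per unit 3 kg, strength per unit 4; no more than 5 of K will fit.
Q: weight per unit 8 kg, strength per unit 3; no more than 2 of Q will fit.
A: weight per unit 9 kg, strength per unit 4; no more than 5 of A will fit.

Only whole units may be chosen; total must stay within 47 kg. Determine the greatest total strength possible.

Take 5×K and 3×A: weight 42 ≤ 47, strength 5·4 + 3·4 = 32.
K has the best ratio (4/3) and is taken to its limit of 5; remaining capacity is filled optimally with the others.

32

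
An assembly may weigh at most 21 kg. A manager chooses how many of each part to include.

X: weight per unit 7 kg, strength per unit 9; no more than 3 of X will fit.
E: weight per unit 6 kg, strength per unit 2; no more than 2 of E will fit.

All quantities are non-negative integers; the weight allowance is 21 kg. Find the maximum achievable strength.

X has the best ratio (9/7); taking only X gives at most 3×9 = 27 (stopped by the weight limit).
Optimal: 3×X: weight 21 ≤ 21, strength 3·9 = 27.

27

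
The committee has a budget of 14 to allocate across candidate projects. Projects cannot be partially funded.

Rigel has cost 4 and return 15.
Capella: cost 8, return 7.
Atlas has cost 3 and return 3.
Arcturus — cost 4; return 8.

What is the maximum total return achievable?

26

Take Rigel, Atlas, and Arcturus: cost 4 + 3 + 4 = 11 ≤ 14, return 15 + 3 + 8 = 26.
No other feasible combination does better.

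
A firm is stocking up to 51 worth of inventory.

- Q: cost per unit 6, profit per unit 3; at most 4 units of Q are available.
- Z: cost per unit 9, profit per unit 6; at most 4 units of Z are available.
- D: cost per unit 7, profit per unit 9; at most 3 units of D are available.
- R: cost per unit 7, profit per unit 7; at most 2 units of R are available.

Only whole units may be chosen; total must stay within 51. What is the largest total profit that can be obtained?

Take 1×Q, 1×Z, 3×D, and 2×R: cost 50 ≤ 51, profit 1·3 + 1·6 + 3·9 + 2·7 = 50.
D has the best ratio (9/7) and is taken to its limit of 3; remaining capacity is filled optimally with the others.

50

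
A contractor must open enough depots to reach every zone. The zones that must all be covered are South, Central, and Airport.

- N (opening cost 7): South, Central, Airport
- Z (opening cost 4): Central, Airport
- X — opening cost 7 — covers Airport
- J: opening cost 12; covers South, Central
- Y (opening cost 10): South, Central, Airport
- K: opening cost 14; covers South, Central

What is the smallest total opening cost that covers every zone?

The greedy cost-per-new-zone heuristic would pick Z and N for 11, but a cheaper cover exists.
N alone covers South, Central, Airport — every zone.
Total opening cost: 7.
No cover costs less than 7.

7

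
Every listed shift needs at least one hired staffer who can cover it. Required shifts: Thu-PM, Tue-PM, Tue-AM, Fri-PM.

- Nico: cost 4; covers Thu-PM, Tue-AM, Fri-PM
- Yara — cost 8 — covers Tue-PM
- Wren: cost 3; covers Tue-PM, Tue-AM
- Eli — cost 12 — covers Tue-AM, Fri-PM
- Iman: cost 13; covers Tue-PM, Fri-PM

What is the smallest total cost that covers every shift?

7

Choose Nico and Wren: together they cover Thu-PM, Tue-PM, Tue-AM, Fri-PM — every shift.
Total cost: 4 + 3 = 7.
No cover costs less than 7.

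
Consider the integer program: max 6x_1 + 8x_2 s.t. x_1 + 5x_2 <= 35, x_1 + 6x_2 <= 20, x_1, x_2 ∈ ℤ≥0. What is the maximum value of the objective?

(x_1,x_2)=(20,0) is feasible, giving 120.
(x_1,x_2)=(19,0) is feasible, giving 114.
Maximum is 120 at (x_1,x_2)=(20,0).

120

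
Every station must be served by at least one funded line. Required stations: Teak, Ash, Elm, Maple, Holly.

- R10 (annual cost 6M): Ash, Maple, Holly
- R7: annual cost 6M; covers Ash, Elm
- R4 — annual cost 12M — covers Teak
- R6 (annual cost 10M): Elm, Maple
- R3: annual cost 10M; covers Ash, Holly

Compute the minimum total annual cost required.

Choose R10, R7, and R4: together they cover Teak, Ash, Elm, Maple, Holly — every station.
Total annual cost: 6 + 6 + 12 = 24.
No cover costs less than 24.

24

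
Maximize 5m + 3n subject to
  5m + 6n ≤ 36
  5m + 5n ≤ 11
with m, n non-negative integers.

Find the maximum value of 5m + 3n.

The continuous relaxation peaks at (2.2, 0) with value 11.00; rounding to a feasible lattice point costs some objective.
(m,n)=(2,0): 5·2+6·0=10≤36, 5·2+5·0=10≤11, objective 10.
(m,n)=(1,1): 5·1+6·1=11≤36, 5·1+5·1=10≤11, objective 8.
(m,n)=(1,0): 5·1+6·0=5≤36, 5·1+5·0=5≤11, objective 5.
No feasible integer point exceeds 10.

10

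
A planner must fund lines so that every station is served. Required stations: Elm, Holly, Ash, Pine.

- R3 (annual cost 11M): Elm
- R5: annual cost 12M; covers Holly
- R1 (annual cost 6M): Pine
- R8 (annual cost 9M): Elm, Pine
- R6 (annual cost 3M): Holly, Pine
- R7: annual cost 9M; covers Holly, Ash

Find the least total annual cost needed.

The greedy cost-per-new-station heuristic would pick R6, R8, and R7 for 21, but a cheaper cover exists.
Choose R8 and R7: together they cover Elm, Holly, Ash, Pine — every station.
Total annual cost: 9 + 9 = 18.
No cover costs less than 18.

18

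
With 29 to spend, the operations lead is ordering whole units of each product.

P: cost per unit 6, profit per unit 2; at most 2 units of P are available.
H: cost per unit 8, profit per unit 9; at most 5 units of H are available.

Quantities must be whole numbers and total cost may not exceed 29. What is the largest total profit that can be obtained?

27

2×P and 2×H: cost 28 ≤ 29, profit 2·2 + 2·9 = 22.
3×H: cost 24 ≤ 29, profit 3·9 = 27.
Best is 27.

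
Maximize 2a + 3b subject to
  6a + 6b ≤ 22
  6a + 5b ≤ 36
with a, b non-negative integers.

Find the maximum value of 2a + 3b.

9

Relaxing integrality, the LP optimum is 11.00 at (a,b) = (0, 3.67), which is not an integer point.
(a,b)=(0,3): 6·0+6·3=18≤22, 6·0+5·3=15≤36, objective 9.
(a,b)=(1,2): 6·1+6·2=18≤22, 6·1+5·2=16≤36, objective 8.
(a,b)=(0,2): 6·0+6·2=12≤22, 6·0+5·2=10≤36, objective 6.
The best lattice point is (0,3), giving 9.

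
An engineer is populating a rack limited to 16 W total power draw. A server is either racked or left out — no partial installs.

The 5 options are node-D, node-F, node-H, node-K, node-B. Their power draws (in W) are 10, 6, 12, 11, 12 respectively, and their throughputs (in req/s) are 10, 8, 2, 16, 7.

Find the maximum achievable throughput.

18

Allowing fractional choices, the relaxed optimum would be about 22.7, but servers are indivisible.
node-D + node-F: power draw 10 + 6 = 16 ≤ 16, throughput 10 + 8 = 18.
node-D: power draw 10 ≤ 16, throughput 10.
node-K: power draw 11 ≤ 16, throughput 16.
Best is node-D and node-F with total throughput 18.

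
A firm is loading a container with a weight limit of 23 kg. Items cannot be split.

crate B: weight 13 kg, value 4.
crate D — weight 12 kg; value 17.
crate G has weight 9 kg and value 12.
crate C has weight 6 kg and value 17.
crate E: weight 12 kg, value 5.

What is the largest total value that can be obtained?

crate G + crate C: weight 9 + 6 = 15 ≤ 23, value 12 + 17 = 29.
crate D + crate G: weight 12 + 9 = 21 ≤ 23, value 17 + 12 = 29.
crate D + crate C: weight 12 + 6 = 18 ≤ 23, value 17 + 17 = 34.
Best is crate D and crate C with total value 34.

34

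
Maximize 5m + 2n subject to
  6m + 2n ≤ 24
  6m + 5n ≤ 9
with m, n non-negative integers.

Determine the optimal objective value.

The continuous relaxation peaks at (1.5, 0) with value 7.50; rounding to a feasible lattice point costs some objective.
(m,n)=(1,0): 6·1+2·0=6≤24, 6·1+5·0=6≤9, objective 5.
(m,n)=(0,1): 6·0+2·1=2≤24, 6·0+5·1=5≤9, objective 2.
(m,n)=(0,0): 6·0+2·0=0≤24, 6·0+5·0=0≤9, objective 0.
The best lattice point is (1,0), giving 5.

5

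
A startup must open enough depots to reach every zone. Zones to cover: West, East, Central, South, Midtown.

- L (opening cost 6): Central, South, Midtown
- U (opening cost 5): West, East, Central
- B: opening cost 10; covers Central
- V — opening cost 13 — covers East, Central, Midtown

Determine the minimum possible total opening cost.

11

Choose L and U: together they cover West, East, Central, South, Midtown — every zone.
Total opening cost: 6 + 5 = 11.
No cover costs less than 11.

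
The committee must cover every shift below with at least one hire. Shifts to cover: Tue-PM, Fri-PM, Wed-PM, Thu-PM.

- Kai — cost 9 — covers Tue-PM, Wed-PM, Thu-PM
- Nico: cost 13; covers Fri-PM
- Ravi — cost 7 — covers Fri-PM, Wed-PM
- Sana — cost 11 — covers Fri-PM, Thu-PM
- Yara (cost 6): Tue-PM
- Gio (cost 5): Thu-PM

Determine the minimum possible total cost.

16

This is a weighted set-cover instance.
Choose Kai and Ravi: together they cover Tue-PM, Fri-PM, Wed-PM, Thu-PM — every shift.
Total cost: 9 + 7 = 16.
No cover costs less than 16.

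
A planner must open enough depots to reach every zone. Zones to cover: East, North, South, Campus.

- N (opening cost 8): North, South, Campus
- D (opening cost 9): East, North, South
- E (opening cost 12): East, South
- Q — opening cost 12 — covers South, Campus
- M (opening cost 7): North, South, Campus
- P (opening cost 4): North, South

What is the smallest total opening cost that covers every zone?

16

The greedy cost-per-new-zone heuristic would pick P, M, and D for 20, but a cheaper cover exists.
Choose D and M: together they cover East, North, South, Campus — every zone.
Total opening cost: 9 + 7 = 16.
No cover costs less than 16.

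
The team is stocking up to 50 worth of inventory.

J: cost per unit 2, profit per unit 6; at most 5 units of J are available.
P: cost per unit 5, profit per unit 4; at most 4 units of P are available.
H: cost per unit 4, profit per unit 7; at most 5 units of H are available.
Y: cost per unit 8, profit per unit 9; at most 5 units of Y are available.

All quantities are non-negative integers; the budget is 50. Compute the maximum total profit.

This is a bounded integer knapsack.
J has the best ratio (6/2); taking only J gives at most 5×6 = 30 (stopped by the supply cap of 5).
Mixing does better — 5×J, 4×H, and 3×Y: cost 50 ≤ 50, profit 5·6 + 4·7 + 3·9 = 85.

85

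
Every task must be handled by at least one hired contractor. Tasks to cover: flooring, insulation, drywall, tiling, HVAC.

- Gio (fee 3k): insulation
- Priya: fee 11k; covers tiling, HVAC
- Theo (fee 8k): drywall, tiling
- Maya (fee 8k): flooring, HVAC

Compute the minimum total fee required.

19

Choose Gio, Theo, and Maya: together they cover flooring, insulation, drywall, tiling, HVAC — every task.
Total fee: 3 + 8 + 8 = 19.
No cover costs less than 19.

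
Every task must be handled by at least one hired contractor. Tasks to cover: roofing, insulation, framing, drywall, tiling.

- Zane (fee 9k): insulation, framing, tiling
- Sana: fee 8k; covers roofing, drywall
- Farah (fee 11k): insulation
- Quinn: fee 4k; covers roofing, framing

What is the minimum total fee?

17

The greedy cost-per-new-task heuristic would pick Quinn, Zane, and Sana for 21, but a cheaper cover exists.
Choose Zane and Sana: together they cover roofing, insulation, framing, drywall, tiling — every task.
Total fee: 9 + 8 = 17.
No cover costs less than 17.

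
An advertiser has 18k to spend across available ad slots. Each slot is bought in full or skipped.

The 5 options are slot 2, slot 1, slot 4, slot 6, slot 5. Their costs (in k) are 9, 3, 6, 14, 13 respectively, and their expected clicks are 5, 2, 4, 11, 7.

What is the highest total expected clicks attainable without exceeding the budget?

Allowing fractional choices, the relaxed optimum would be about 13.7, but ad slots are indivisible.
slot 6: cost 14 ≤ 18, expected clicks 11.
slot 2 + slot 1 + slot 4: cost 9 + 3 + 6 = 18 ≤ 18, expected clicks 5 + 2 + 4 = 11.
slot 1 + slot 6: cost 3 + 14 = 17 ≤ 18, expected clicks 2 + 11 = 13.
Best is slot 1 and slot 6 with total expected clicks 13.

13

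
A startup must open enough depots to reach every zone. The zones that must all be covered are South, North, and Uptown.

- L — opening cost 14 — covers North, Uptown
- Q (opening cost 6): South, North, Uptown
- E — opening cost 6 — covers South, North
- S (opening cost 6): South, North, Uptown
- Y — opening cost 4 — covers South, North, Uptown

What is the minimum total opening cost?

Y alone covers South, North, Uptown — every zone.
Total opening cost: 4.
No cover costs less than 4.

4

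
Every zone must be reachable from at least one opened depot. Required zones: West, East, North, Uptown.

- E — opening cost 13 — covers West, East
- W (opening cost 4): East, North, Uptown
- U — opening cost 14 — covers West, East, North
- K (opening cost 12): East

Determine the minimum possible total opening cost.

Choose E and W: together they cover West, East, North, Uptown — every zone.
Total opening cost: 13 + 4 = 17.

17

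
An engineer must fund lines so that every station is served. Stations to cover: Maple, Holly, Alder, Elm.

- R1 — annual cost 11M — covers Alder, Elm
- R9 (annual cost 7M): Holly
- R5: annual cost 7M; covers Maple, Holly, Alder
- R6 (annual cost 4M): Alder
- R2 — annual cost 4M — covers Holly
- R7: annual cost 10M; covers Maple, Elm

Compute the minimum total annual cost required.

17

This is an integer covering problem.
Choose R5 and R7: together they cover Maple, Holly, Alder, Elm — every station.
Total annual cost: 7 + 10 = 17.
No cover costs less than 17.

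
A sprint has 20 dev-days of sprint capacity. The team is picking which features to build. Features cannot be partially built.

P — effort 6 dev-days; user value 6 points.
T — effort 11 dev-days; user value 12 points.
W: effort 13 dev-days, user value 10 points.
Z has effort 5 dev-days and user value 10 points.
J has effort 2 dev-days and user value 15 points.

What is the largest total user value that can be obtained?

T + Z + J: effort 11 + 5 + 2 = 18 ≤ 20, user value 12 + 10 + 15 = 37.
P + T + J: effort 6 + 11 + 2 = 19 ≤ 20, user value 6 + 12 + 15 = 33.
W + Z + J: effort 13 + 5 + 2 = 20 ≤ 20, user value 10 + 10 + 15 = 35.
Best is T, Z, and J with total user value 37.

37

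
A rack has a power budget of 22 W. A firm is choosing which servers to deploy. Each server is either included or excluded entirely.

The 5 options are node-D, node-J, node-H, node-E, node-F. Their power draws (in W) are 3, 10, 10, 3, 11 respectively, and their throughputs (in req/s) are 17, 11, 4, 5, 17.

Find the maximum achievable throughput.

39

This is a 0-1 knapsack instance.
Allowing fractional choices, the relaxed optimum would be about 44.5, but servers are indivisible.
node-D + node-F: power draw 3 + 11 = 14 ≤ 22, throughput 17 + 17 = 34.
node-D + node-E + node-F: power draw 3 + 3 + 11 = 17 ≤ 22, throughput 17 + 5 + 17 = 39.
node-D + node-J + node-E: power draw 3 + 10 + 3 = 16 ≤ 22, throughput 17 + 11 + 5 = 33.
Best is node-D, node-E, and node-F with total throughput 39.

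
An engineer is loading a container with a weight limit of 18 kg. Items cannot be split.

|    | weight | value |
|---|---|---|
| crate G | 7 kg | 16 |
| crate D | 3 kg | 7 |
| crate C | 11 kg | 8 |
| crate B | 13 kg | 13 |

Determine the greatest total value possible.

24

Allowing fractional choices, the relaxed optimum would be about 31.0, but items are indivisible.
crate G + crate D: weight 7 + 3 = 10 ≤ 18, value 16 + 7 = 23.
crate D + crate B: weight 3 + 13 = 16 ≤ 18, value 7 + 13 = 20.
crate G + crate C: weight 7 + 11 = 18 ≤ 18, value 16 + 8 = 24.
Best is crate G and crate C with total value 24.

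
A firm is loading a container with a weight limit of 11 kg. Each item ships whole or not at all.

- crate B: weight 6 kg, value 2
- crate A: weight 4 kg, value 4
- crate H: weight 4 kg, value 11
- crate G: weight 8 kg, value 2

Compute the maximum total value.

15

crate B + crate H: weight 6 + 4 = 10 ≤ 11, value 2 + 11 = 13.
crate A + crate H: weight 4 + 4 = 8 ≤ 11, value 4 + 11 = 15.
crate H: weight 4 ≤ 11, value 11.
Best is crate A and crate H with total value 15.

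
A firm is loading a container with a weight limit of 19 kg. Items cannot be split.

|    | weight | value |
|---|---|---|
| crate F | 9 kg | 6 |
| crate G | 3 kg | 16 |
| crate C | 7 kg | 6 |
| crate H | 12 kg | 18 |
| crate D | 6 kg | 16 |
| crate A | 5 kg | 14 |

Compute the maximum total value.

Allowing fractional choices, the relaxed optimum would be about 53.5, but items are indivisible.
crate G + crate C + crate D: weight 3 + 7 + 6 = 16 ≤ 19, value 16 + 6 + 16 = 38.
crate F + crate G + crate D: weight 9 + 3 + 6 = 18 ≤ 19, value 6 + 16 + 16 = 38.
crate G + crate D + crate A: weight 3 + 6 + 5 = 14 ≤ 19, value 16 + 16 + 14 = 46.
Best is crate G, crate D, and crate A with total value 46.

46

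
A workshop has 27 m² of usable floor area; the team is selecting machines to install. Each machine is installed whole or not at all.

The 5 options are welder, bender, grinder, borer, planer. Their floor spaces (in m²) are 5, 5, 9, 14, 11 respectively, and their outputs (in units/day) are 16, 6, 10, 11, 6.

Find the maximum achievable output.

Allowing fractional choices, the relaxed optimum would be about 38.3, but machines are indivisible.
welder + grinder + planer: floor space 5 + 9 + 11 = 25 ≤ 27, output 16 + 10 + 6 = 32.
welder + bender + borer: floor space 5 + 5 + 14 = 24 ≤ 27, output 16 + 6 + 11 = 33.
welder + bender + grinder: floor space 5 + 5 + 9 = 19 ≤ 27, output 16 + 6 + 10 = 32.
Best is welder, bender, and borer with total output 33.

33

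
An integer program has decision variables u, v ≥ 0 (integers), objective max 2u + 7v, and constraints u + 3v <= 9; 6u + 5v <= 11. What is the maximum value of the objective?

14

The continuous relaxation peaks at (0, 2.2) with value 15.40; rounding to a feasible lattice point costs some objective.
(u,v)=(0,2): 1·0+3·2=6≤9, 6·0+5·2=10≤11, objective 14.
(u,v)=(1,1): 1·1+3·1=4≤9, 6·1+5·1=11≤11, objective 9.
(u,v)=(0,1): 1·0+3·1=3≤9, 6·0+5·1=5≤11, objective 7.
No feasible integer point exceeds 14.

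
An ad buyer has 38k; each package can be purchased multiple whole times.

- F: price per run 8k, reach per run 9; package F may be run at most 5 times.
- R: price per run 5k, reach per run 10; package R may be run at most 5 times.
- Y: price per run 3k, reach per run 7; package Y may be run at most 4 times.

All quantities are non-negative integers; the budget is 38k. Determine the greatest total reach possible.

This is a bounded integer knapsack.
Y has the best ratio (7/3); taking only Y gives at most 4×7 = 28 (stopped by the supply cap of 4).
Mixing does better — 5×R and 4×Y: price 37 ≤ 38, reach 5·10 + 4·7 = 78.

78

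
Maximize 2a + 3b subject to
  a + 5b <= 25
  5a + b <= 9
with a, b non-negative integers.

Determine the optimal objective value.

15

The continuous relaxation peaks at (0.833, 4.83) with value 16.17; rounding to a feasible lattice point costs some objective.
(a,b)=(0,5): 1·0+5·5=25≤25, 5·0+1·5=5≤9, objective 15.
(a,b)=(1,4): 1·1+5·4=21≤25, 5·1+1·4=9≤9, objective 14.
(a,b)=(0,4): 1·0+5·4=20≤25, 5·0+1·4=4≤9, objective 12.
Maximum is 15 at (a,b)=(0,5).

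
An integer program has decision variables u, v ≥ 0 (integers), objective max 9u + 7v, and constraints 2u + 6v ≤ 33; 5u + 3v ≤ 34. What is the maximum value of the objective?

(u,v)=(5,3): 2·5+6·3=28≤33, 5·5+3·3=34≤34, objective 66.
(u,v)=(4,4): 2·4+6·4=32≤33, 5·4+3·4=32≤34, objective 64.
(u,v)=(5,2): 2·5+6·2=22≤33, 5·5+3·2=31≤34, objective 59.
(u,v)=(4,3): 2·4+6·3=26≤33, 5·4+3·3=29≤34, objective 57.
The best lattice point is (5,3), giving 66.

66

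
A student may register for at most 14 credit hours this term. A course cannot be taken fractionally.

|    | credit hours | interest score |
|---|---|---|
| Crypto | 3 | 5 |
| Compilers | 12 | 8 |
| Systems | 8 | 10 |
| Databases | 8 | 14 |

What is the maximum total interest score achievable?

19

Allowing fractional choices, the relaxed optimum would be about 22.8, but courses are indivisible.
Crypto + Systems: credit hours 3 + 8 = 11 ≤ 14, interest score 5 + 10 = 15.
Crypto + Databases: credit hours 3 + 8 = 11 ≤ 14, interest score 5 + 14 = 19.
Best is Crypto and Databases with total interest score 19.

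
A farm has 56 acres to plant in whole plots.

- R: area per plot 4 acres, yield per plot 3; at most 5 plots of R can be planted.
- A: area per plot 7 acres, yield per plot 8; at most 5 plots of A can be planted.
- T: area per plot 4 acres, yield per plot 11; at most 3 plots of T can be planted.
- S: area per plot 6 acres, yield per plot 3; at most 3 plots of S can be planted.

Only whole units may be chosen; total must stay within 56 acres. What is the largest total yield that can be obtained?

79

This is a bounded integer knapsack.
T has the best ratio (11/4); taking only T gives at most 3×11 = 33 (stopped by the supply cap of 3).
Mixing does better — 2×R, 5×A, and 3×T: area 55 ≤ 56, yield 2·3 + 5·8 + 3·11 = 79.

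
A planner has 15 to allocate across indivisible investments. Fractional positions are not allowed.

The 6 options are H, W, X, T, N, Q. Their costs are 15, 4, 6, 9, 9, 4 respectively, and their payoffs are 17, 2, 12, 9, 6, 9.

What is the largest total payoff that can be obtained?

This is a 0-1 knapsack instance.
Take W, X, and Q: cost 4 + 6 + 4 = 14 ≤ 15, payoff 2 + 12 + 9 = 23.
No other feasible combination does better.

23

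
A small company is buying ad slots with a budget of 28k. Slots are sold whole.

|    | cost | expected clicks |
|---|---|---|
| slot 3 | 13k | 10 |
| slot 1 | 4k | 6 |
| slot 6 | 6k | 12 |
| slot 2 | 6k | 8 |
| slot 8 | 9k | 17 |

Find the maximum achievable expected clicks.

Allowing fractional choices, the relaxed optimum would be about 45.3, but ad slots are indivisible.
slot 1 + slot 6 + slot 2 + slot 8: cost 4 + 6 + 6 + 9 = 25 ≤ 28, expected clicks 6 + 12 + 8 + 17 = 43.
slot 3 + slot 6 + slot 8: cost 13 + 6 + 9 = 28 ≤ 28, expected clicks 10 + 12 + 17 = 39.
Best is slot 1, slot 6, slot 2, and slot 8 with total expected clicks 43.

43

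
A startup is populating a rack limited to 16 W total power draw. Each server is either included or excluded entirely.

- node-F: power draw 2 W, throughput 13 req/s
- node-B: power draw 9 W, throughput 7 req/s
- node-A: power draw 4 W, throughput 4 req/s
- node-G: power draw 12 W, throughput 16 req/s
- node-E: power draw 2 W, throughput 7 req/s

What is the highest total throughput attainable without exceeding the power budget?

36

node-F + node-G + node-E: power draw 2 + 12 + 2 = 16 ≤ 16, throughput 13 + 16 + 7 = 36.
node-F + node-G: power draw 2 + 12 = 14 ≤ 16, throughput 13 + 16 = 29.
Best is node-F, node-G, and node-E with total throughput 36.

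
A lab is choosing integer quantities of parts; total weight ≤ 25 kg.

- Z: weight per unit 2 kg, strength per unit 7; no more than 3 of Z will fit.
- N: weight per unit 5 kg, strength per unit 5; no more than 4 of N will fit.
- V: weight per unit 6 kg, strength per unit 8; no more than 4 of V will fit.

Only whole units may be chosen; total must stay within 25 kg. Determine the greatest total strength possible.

45

3×Z and 3×V: weight 24 ≤ 25, strength 3·7 + 3·8 = 45.
3×Z, 1×N, and 2×V: weight 23 ≤ 25, strength 3·7 + 1·5 + 2·8 = 42.
Best is 45.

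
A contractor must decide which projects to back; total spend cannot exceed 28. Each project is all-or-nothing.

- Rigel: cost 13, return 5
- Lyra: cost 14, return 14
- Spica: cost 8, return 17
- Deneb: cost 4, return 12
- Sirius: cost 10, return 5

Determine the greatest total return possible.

Allowing fractional choices, the relaxed optimum would be about 44.0, but projects are indivisible.
Rigel + Spica + Deneb: cost 13 + 8 + 4 = 25 ≤ 28, return 5 + 17 + 12 = 34.
Lyra + Spica + Deneb: cost 14 + 8 + 4 = 26 ≤ 28, return 14 + 17 + 12 = 43.
Spica + Deneb + Sirius: cost 8 + 4 + 10 = 22 ≤ 28, return 17 + 12 + 5 = 34.
Best is Lyra, Spica, and Deneb with total return 43.

43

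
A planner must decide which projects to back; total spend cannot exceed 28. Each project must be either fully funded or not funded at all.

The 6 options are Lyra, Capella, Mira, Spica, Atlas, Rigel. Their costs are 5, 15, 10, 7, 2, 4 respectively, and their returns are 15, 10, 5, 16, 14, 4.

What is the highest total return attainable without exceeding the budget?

54

Treat it as a binary knapsack problem.
Take Lyra, Mira, Spica, Atlas, and Rigel: cost 5 + 10 + 7 + 2 + 4 = 28 ≤ 28, return 15 + 5 + 16 + 14 + 4 = 54.
No other feasible combination does better.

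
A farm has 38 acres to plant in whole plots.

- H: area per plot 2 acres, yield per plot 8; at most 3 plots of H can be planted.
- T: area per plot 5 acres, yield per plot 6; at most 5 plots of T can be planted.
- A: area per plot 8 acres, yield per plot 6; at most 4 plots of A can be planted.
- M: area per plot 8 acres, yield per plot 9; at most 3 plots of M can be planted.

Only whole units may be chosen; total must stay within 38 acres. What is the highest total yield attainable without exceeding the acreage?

60

3×H, 1×A, and 3×M: area 38 ≤ 38, yield 3·8 + 1·6 + 3·9 = 57.
3×H, 3×T, and 2×M: area 37 ≤ 38, yield 3·8 + 3·6 + 2·9 = 60.
Best is 60.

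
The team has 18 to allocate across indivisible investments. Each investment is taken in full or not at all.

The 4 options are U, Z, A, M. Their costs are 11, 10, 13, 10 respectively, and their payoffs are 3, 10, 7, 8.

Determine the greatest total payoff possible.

10

Allowing fractional choices, the relaxed optimum would be about 16.4, but investments are indivisible.
A: cost 13 ≤ 18, payoff 7.
Z: cost 10 ≤ 18, payoff 10.
M: cost 10 ≤ 18, payoff 8.
Best is Z with total payoff 10.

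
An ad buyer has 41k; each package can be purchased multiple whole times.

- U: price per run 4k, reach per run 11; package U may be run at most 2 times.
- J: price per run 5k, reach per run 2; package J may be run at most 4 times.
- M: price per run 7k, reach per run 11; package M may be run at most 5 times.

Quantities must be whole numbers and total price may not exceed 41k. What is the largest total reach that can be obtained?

2×U, 1×J, and 4×M: price 41 ≤ 41, reach 2·11 + 1·2 + 4·11 = 68.
1×U and 5×M: price 39 ≤ 41, reach 1·11 + 5·11 = 66.
Best is 68.

68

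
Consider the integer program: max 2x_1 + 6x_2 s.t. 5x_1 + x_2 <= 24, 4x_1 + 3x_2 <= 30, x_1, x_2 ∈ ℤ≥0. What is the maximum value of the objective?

(x_1,x_2)=(0,10) is feasible, giving 60.
(x_1,x_2)=(0,9) is feasible, giving 54.
No feasible integer point exceeds 60.

60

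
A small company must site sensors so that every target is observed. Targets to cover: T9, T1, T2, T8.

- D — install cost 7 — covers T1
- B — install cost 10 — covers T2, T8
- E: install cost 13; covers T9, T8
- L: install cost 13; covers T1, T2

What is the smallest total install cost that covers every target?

Choose E and L: together they cover T9, T1, T2, T8 — every target.
Total install cost: 13 + 13 = 26.

26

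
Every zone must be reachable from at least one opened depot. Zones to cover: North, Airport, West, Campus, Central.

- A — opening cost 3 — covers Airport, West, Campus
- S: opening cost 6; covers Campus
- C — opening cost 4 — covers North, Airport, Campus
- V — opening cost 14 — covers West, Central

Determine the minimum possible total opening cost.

The greedy cost-per-new-zone heuristic would pick A, C, and V for 21, but a cheaper cover exists.
Choose C and V: together they cover North, Airport, West, Campus, Central — every zone.
Total opening cost: 4 + 14 = 18.
No cover costs less than 18.

18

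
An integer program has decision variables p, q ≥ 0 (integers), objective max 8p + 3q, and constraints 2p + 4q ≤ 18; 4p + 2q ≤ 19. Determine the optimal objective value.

35

(p,q)=(4,1) is feasible, giving 35.
(p,q)=(4,0) is feasible, giving 32.
(p,q)=(3,2) is feasible, giving 30.
(p,q)=(3,1) is feasible, giving 27.
No feasible integer point exceeds 35.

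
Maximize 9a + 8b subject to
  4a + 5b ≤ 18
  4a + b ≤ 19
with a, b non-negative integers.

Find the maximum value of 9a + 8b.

The continuous relaxation peaks at (4.5, 0) with value 40.50; rounding to a feasible lattice point costs some objective.
(a,b)=(4,0): 4·4+5·0=16≤18, 4·4+1·0=16≤19, objective 36.
(a,b)=(3,1): 4·3+5·1=17≤18, 4·3+1·1=13≤19, objective 35.
The best lattice point is (4,0), giving 36.

36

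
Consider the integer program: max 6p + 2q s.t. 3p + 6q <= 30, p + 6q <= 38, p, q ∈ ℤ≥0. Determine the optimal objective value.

60

(p,q)=(10,0): 3·10+6·0=30≤30, 1·10+6·0=10≤38, objective 60.
(p,q)=(9,0): 3·9+6·0=27≤30, 1·9+6·0=9≤38, objective 54.
Maximum is 60 at (p,q)=(10,0).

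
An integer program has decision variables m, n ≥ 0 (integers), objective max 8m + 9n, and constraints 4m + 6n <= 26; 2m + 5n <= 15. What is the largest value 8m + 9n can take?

49

The continuous relaxation peaks at (6.5, 0) with value 52.00; rounding to a feasible lattice point costs some objective.
(m,n)=(5,1) is feasible, giving 49.
(m,n)=(6,0) is feasible, giving 48.
(m,n)=(4,1) is feasible, giving 41.
(m,n)=(5,0) is feasible, giving 40.
The best lattice point is (5,1), giving 49.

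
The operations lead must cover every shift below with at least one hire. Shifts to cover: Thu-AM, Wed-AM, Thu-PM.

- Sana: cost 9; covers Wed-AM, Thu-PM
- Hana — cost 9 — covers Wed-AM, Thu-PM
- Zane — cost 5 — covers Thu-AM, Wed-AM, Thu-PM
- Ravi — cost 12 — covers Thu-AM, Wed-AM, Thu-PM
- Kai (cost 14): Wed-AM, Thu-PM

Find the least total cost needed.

This is a weighted set-cover instance.
Zane alone covers Thu-AM, Wed-AM, Thu-PM — every shift.
Total cost: 5.
No cover costs less than 5.

5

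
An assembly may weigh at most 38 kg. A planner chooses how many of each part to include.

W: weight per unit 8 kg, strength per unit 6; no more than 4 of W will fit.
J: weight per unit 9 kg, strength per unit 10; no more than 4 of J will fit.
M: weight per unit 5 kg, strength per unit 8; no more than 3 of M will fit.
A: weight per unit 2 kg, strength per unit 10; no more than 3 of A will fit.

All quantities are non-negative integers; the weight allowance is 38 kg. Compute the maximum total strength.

70

Take 1×W, 1×J, 3×M, and 3×A: weight 38 ≤ 38, strength 1·6 + 1·10 + 3·8 + 3·10 = 70.
A has the best ratio (10/2) and is taken to its limit of 3; remaining capacity is filled optimally with the others.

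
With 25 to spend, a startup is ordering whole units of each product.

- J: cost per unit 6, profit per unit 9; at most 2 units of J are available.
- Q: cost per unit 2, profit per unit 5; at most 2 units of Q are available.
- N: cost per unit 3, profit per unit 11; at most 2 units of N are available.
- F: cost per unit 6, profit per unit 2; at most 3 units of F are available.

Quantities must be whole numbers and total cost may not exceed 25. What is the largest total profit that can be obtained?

50

Take 2×J, 2×Q, and 2×N: cost 22 ≤ 25, profit 2·9 + 2·5 + 2·11 = 50.
N has the best ratio (11/3) and is taken to its limit of 2; remaining capacity is filled optimally with the others.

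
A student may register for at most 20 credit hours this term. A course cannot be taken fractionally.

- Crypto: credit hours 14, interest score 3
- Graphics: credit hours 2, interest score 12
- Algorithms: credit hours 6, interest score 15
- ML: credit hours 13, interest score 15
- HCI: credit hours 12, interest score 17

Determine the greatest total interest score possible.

44

Algorithms + HCI: credit hours 6 + 12 = 18 ≤ 20, interest score 15 + 17 = 32.
Graphics + Algorithms + HCI: credit hours 2 + 6 + 12 = 20 ≤ 20, interest score 12 + 15 + 17 = 44.
Best is Graphics, Algorithms, and HCI with total interest score 44.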